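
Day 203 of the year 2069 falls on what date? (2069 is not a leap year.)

July 22, 2069

January has 31 days (203 − 31 = 172 remain).
February has 28 days (172 − 28 = 144 remain).
March has 31 days (144 − 31 = 113 remain).
April has 30 days (113 − 30 = 83 remain).
May has 31 days (83 − 31 = 52 remain).
June has 30 days (52 − 30 = 22 remain).
22 into July → July 22.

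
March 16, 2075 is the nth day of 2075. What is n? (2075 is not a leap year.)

75

Days in months before March: 31 + 28 = 59.
Plus 16 days into March → day 75.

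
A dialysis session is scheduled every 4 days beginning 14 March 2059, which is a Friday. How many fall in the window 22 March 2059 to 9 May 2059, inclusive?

13

Occurrences land 4·i days after 14 March 2059 for i = 0, 1, 2, …
22 March 2059 is 8 days after the start; 8 ÷ 4 = 2 remainder 0. First occurrence in the window: #3 on 22 March 2059 (2×4 = 8 days in).
9 May 2059 is 56 days after the start; 56 ÷ 4 = 14 remainder 0. Last occurrence in the window: #15 on 9 May 2059.
Occurrences #3 through #15: 13 in total.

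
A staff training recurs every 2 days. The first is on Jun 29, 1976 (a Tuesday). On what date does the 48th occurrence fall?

Oct 1, 1976

The 48th occurrence is 47 intervals after the first: 47 × 2 = 94 days after Jun 29, 1976.
Jun has 30 days — 1 day to the end of Jun leaves 93.
Jul has 31 days (62 left).
Aug has 31 days (31 left).
Sep has 30 days (1 left).
1 day into Oct → Oct 1, 1976.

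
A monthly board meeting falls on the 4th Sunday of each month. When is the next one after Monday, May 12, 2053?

May 2053 starts on a Thursday; its first Sunday is the 4th, so the 4th Sunday is the 25th — May 25, 2053.
May 25, 2053 is after May 12, 2053, so that is the next one.

May 25, 2053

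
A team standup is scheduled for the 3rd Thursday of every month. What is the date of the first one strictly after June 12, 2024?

June 20, 2024

June 2024 starts on a Saturday; its first Thursday is the 6th, so the 3rd Thursday is the 20th — June 20, 2024.
June 20, 2024 is after June 12, 2024, so that is the next one.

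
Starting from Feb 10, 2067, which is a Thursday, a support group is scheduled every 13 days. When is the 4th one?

Mar 21, 2067

The 4th occurrence is 3 intervals after the first: 3 × 13 = 39 days after Feb 10, 2067.
Feb has 28 days — 18 days to the end of Feb leaves 21.
21 days into Mar → Mar 21, 2067.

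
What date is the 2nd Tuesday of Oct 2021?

The first Tuesday of Oct 2021 is Oct 5.
The 2nd Tuesday is 1 weeks later: 5 + 7 = 12.

Oct 12, 2021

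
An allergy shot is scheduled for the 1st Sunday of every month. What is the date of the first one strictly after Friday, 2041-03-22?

2041-04-07

March 2041 starts on a Friday, so its 1st Sunday is 2041-03-03 (2 days in).
That is not after 2041-03-22, so look at April 2041.
April 2041 starts on a Monday, so its 1st Sunday is 2041-04-07 (6 days in).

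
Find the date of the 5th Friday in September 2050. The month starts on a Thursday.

September 2050 begins on a Thursday, so the first Friday is September 2 (1 day later).
The 5th Friday is 4 weeks later: 2 + 28 = 30.

September 30, 2050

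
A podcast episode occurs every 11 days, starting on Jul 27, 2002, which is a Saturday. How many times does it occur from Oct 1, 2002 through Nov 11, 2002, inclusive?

4

Occurrences land 11·i days after Jul 27, 2002 for i = 0, 1, 2, …
Oct 1, 2002 is 66 days after the start; 66 ÷ 11 = 6 remainder 0. First occurrence in the window: #7 on Oct 1, 2002 (6×11 = 66 days in).
Nov 11, 2002 is 107 days after the start; 107 ÷ 11 = 9 remainder 8. Last occurrence in the window: #10 on Nov 3, 2002.
Occurrences #7 through #10: 4 in total.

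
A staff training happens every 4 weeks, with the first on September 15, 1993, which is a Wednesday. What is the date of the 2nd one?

The 2nd occurrence is 1 interval after the first: 1 × 28 = 28 days after September 15, 1993.
September has 30 days — 15 days to the end of September leaves 13.
13 days into October → October 13, 1993.

October 13, 1993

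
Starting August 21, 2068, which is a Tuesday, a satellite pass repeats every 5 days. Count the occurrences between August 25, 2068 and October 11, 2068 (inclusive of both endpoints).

Occurrences land 5·i days after August 21, 2068 for i = 0, 1, 2, …
August 25, 2068 is 4 days after the start; 4 ÷ 5 = 0 remainder 4; since the remainder is 4, round up to i = 1. First occurrence in the window: #2 on August 26, 2068 (1×5 = 5 days in).
October 11, 2068 is 51 days after the start; 51 ÷ 5 = 10 remainder 1. Last occurrence in the window: #11 on October 10, 2068.
Occurrences #2 through #11: 10 in total.

10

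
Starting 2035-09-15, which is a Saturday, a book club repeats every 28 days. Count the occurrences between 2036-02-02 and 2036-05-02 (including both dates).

4

Occurrences land 28·i days after 2035-09-15 for i = 0, 1, 2, …
2036-02-02 is 140 days after the start; 140 ÷ 28 = 5 remainder 0. First occurrence in the window: #6 on 2036-02-02 (5×28 = 140 days in).
2036-05-02 is 230 days after the start; 230 ÷ 28 = 8 remainder 6. Last occurrence in the window: #9 on 2036-04-26.
Occurrences #6 through #9: 4 in total.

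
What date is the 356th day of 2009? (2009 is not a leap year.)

January has 31 days (356 − 31 = 325 remain).
February has 28 days (325 − 28 = 297 remain).
March has 31 days (297 − 31 = 266 remain).
April has 30 days (266 − 30 = 236 remain).
May has 31 days (236 − 31 = 205 remain).
June has 30 days (205 − 30 = 175 remain).
July has 31 days (175 − 31 = 144 remain).
August has 31 days (144 − 31 = 113 remain).
September has 30 days (113 − 30 = 83 remain).
October has 31 days (83 − 31 = 52 remain).
November has 30 days (52 − 30 = 22 remain).
22 into December → December 22.

22 December 2009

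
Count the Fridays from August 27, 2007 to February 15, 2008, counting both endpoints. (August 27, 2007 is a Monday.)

August 27, 2007 is a Monday; the first Friday on or after it is August 31, 2007 (4 days later).
From August 31, 2007 to February 15, 2008: 0 + 30 + 31 + 30 + 31 + 31 + 15 = 168 days (rest of August, September, October, November, December, January, February).
168 ÷ 7 = 24 full weeks with remainder 0, so 24 more Fridays after the first → 25.

25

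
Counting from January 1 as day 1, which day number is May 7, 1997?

Days in months before May: 31 + 28 + 31 + 30 = 120.
Plus 7 days into May → day 127.

127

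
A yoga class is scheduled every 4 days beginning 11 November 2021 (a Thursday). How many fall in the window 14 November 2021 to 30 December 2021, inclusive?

Occurrences land 4·i days after 11 November 2021 for i = 0, 1, 2, …
14 November 2021 is 3 days after the start; 3 ÷ 4 = 0 remainder 3; since the remainder is 3, round up to i = 1. First occurrence in the window: #2 on 15 November 2021 (1×4 = 4 days in).
30 December 2021 is 49 days after the start; 49 ÷ 4 = 12 remainder 1. Last occurrence in the window: #13 on 29 December 2021.
Occurrences #2 through #13: 12 in total.

12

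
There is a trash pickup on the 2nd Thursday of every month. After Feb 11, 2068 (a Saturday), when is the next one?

Feb 2068 starts on a Wednesday; its first Thursday is the 2nd, so the 2nd Thursday is the 9th — Feb 9, 2068.
That is not after Feb 11, 2068, so look at Mar 2068.
Mar 2068 starts on a Thursday; its first Thursday is the 1st, so the 2nd Thursday is the 8th — Mar 8, 2068.

Mar 8, 2068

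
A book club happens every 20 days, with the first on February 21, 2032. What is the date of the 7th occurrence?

The 7th occurrence is 6 intervals after the first: 6 × 20 = 120 days after February 21, 2032.
February has 29 days — 8 days to the end of February leaves 112.
March has 31 days (81 left).
April has 30 days (51 left).
May has 31 days (20 left).
20 days into June → June 20, 2032.

June 20, 2032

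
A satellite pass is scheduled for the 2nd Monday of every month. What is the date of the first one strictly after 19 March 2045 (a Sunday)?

March 2045 starts on a Wednesday; its first Monday is the 6th, so the 2nd Monday is the 13th — 13 March 2045.
That is not after 19 March 2045, so look at April 2045.
April 2045 starts on a Saturday; its first Monday is the 3rd, so the 2nd Monday is the 10th — 10 April 2045.

10 April 2045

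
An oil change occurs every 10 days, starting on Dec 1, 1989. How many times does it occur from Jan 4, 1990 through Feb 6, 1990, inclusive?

3

Occurrences land 10·i days after Dec 1, 1989 for i = 0, 1, 2, …
Jan 4, 1990 is 34 days after the start; 34 ÷ 10 = 3 remainder 4; since the remainder is 4, round up to i = 4. First occurrence in the window: #5 on Jan 10, 1990 (4×10 = 40 days in).
Feb 6, 1990 is 67 days after the start; 67 ÷ 10 = 6 remainder 7. Last occurrence in the window: #7 on Jan 30, 1990.
Occurrences #5 through #7: 3 in total.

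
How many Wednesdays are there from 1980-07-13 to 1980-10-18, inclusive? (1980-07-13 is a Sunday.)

1980-07-13 is a Sunday; the first Wednesday on or after it is 1980-07-16 (3 days later).
From 1980-07-16 to 1980-10-18: 15 + 31 + 30 + 18 = 94 days (rest of July, August, September, October).
94 ÷ 7 = 13 full weeks with remainder 3, so 13 more Wednesdays after the first → 14.

14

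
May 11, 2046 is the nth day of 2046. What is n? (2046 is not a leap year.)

131

Days in months before May: 31 + 28 + 31 + 30 = 120.
Plus 11 days into May → day 131.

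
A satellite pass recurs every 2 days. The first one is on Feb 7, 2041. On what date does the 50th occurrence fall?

The 50th occurrence is 49 intervals after the first: 49 × 2 = 98 days after Feb 7, 2041.
Feb has 28 days — 21 days to the end of Feb leaves 77.
Mar has 31 days (46 left).
Apr has 30 days (16 left).
16 days into May → May 16, 2041.

May 16, 2041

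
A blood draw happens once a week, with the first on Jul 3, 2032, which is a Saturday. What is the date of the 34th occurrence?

The 34th occurrence is 33 intervals after the first: 33 × 7 = 231 days after Jul 3, 2032.
Jul has 31 days — 28 days to the end of Jul leaves 203.
Aug has 31 days (172 left).
Sep has 30 days (142 left).
Oct has 31 days (111 left).
Nov has 30 days (81 left).
Dec has 31 days (50 left).
Jan has 31 days (19 left).
19 days into Feb → Feb 19, 2033.

Feb 19, 2033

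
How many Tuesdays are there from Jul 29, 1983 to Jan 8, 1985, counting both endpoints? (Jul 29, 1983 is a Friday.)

Jul 29, 1983 is a Friday; the first Tuesday on or after it is Aug 2, 1983 (4 days later).
From Aug 2, 1983 to Jan 8, 1985: 151 + 366 + 8 = 525 days (rest of 1983, 1984, to Jan 8, 1985 in 1985).
525 ÷ 7 = 75 full weeks with remainder 0, so 75 more Tuesdays after the first → 76.

76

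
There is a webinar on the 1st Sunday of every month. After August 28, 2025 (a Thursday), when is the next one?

August 2025 starts on a Friday, so its 1st Sunday is August 3, 2025 (2 days in).
That is not after August 28, 2025, so look at September 2025.
September 2025 starts on a Monday, so its 1st Sunday is September 7, 2025 (6 days in).

September 7, 2025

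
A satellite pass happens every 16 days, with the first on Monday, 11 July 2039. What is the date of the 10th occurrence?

The 10th occurrence is 9 intervals after the first: 9 × 16 = 144 days after 11 July 2039.
July has 31 days — 20 days to the end of July leaves 124.
August has 31 days (93 left).
September has 30 days (63 left).
October has 31 days (32 left).
November has 30 days (2 left).
2 days into December → 2 December 2039.

2 December 2039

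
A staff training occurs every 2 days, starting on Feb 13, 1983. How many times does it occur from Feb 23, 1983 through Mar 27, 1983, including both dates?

Occurrences land 2·i days after Feb 13, 1983 for i = 0, 1, 2, …
Feb 23, 1983 is 10 days after the start; 10 ÷ 2 = 5 remainder 0. First occurrence in the window: #6 on Feb 23, 1983 (5×2 = 10 days in).
Mar 27, 1983 is 42 days after the start; 42 ÷ 2 = 21 remainder 0. Last occurrence in the window: #22 on Mar 27, 1983.
Occurrences #6 through #22: 17 in total.

17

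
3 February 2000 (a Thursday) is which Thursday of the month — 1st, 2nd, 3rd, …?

Day 3 falls in week ⌈3/7⌉ of the month.
Days 1–7 hold the 1st Thursday, 8–14 the 2nd, 15–21 the 3rd, 22–28 the 4th, 29–31 the 5th.
3 is in the range for the 1st.

1st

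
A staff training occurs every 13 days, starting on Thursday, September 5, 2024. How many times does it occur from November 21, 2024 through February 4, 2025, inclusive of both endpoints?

Occurrences land 13·i days after September 5, 2024 for i = 0, 1, 2, …
November 21, 2024 is 77 days after the start; 77 ÷ 13 = 5 remainder 12; since the remainder is 12, round up to i = 6. First occurrence in the window: #7 on November 22, 2024 (6×13 = 78 days in).
February 4, 2025 is 152 days after the start; 152 ÷ 13 = 11 remainder 9. Last occurrence in the window: #12 on January 26, 2025.
Occurrences #7 through #12: 6 in total.

6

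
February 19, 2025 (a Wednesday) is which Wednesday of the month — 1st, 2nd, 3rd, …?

Day 19 falls in week ⌈19/7⌉ of the month.
Days 1–7 hold the 1st Wednesday, 8–14 the 2nd, 15–21 the 3rd, 22–28 the 4th, 29–31 the 5th.
19 is in the range for the 3rd.

3rd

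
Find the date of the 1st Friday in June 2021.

4 June 2021

The first Friday of June 2021 is June 4.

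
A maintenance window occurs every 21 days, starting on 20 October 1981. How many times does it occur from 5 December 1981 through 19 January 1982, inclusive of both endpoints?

2

Occurrences land 21·i days after 20 October 1981 for i = 0, 1, 2, …
5 December 1981 is 46 days after the start; 46 ÷ 21 = 2 remainder 4; since the remainder is 4, round up to i = 3. First occurrence in the window: #4 on 22 December 1981 (3×21 = 63 days in).
19 January 1982 is 91 days after the start; 91 ÷ 21 = 4 remainder 7. Last occurrence in the window: #5 on 12 January 1982.
Occurrences #4 through #5: 2 in total.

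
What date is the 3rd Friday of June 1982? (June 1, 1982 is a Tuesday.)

June 1982 begins on a Tuesday, so the first Friday is June 4 (3 days later).
The 3rd Friday is 2 weeks later: 4 + 14 = 18.

18 June 1982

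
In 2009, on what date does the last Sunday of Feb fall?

Feb 22, 2009

Feb 2009 begins on a Sunday, so the first Sunday is Feb 1.
Feb 2009 has 28 days. Adding weeks: 1, 8, 15, 22 — the last one ≤ 28 is the 22nd.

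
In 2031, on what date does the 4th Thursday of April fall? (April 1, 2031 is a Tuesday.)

April 24, 2031

April 2031 begins on a Tuesday, so the first Thursday is April 3 (2 days later).
The 4th Thursday is 3 weeks later: 3 + 21 = 24.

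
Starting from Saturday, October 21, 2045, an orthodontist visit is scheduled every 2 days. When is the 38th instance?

The 38th occurrence is 37 intervals after the first: 37 × 2 = 74 days after October 21, 2045.
October has 31 days — 10 days to the end of October leaves 64.
November has 30 days (34 left).
December has 31 days (3 left).
3 days into January → January 3, 2046.

January 3, 2046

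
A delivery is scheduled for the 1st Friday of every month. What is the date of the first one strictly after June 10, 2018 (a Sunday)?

June 2018 starts on a Friday, so its 1st Friday is June 1, 2018.
That is not after June 10, 2018, so look at July 2018.
July 2018 starts on a Sunday, so its 1st Friday is July 6, 2018 (5 days in).

July 6, 2018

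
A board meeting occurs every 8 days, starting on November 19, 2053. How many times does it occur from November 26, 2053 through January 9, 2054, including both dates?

6

Occurrences land 8·i days after November 19, 2053 for i = 0, 1, 2, …
November 26, 2053 is 7 days after the start; 7 ÷ 8 = 0 remainder 7; since the remainder is 7, round up to i = 1. First occurrence in the window: #2 on November 27, 2053 (1×8 = 8 days in).
January 9, 2054 is 51 days after the start; 51 ÷ 8 = 6 remainder 3. Last occurrence in the window: #7 on January 6, 2054.
Occurrences #2 through #7: 6 in total.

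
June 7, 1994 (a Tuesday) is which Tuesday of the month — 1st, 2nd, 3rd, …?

Day 7 falls in week ⌈7/7⌉ of the month.
Days 1–7 hold the 1st Tuesday, 8–14 the 2nd, 15–21 the 3rd, 22–28 the 4th, 29–31 the 5th.
7 is in the range for the 1st.

1st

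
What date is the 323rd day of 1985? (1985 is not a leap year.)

January has 31 days (323 − 31 = 292 remain).
February has 28 days (292 − 28 = 264 remain).
March has 31 days (264 − 31 = 233 remain).
April has 30 days (233 − 30 = 203 remain).
May has 31 days (203 − 31 = 172 remain).
June has 30 days (172 − 30 = 142 remain).
July has 31 days (142 − 31 = 111 remain).
August has 31 days (111 − 31 = 80 remain).
September has 30 days (80 − 30 = 50 remain).
October has 31 days (50 − 31 = 19 remain).
19 into November → November 19.

19 November 1985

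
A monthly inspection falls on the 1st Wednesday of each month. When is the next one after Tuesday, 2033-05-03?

2033-05-04

May 2033 starts on a Sunday, so its 1st Wednesday is 2033-05-04 (3 days in).
2033-05-04 is after 2033-05-03, so that is the next one.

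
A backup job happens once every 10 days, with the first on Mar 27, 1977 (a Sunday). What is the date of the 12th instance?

The 12th occurrence is 11 intervals after the first: 11 × 10 = 110 days after Mar 27, 1977.
Mar has 31 days — 4 days to the end of Mar leaves 106.
Apr has 30 days (76 left).
May has 31 days (45 left).
Jun has 30 days (15 left).
15 days into Jul → Jul 15, 1977.

Jul 15, 1977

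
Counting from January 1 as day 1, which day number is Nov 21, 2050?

Days in months before Nov: 31 + 28 + 31 + 30 + 31 + 30 + 31 + 31 + 30 + 31 = 304.
Plus 21 days into Nov → day 325.

325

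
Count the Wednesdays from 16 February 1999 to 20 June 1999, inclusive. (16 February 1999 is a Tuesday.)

18

16 February 1999 is a Tuesday; the first Wednesday on or after it is 17 February 1999 (1 day later).
From 17 February 1999 to 20 June 1999: 11 + 31 + 30 + 31 + 20 = 123 days (rest of February, March, April, May, June).
123 ÷ 7 = 17 full weeks with remainder 4, so 17 more Wednesdays after the first → 18.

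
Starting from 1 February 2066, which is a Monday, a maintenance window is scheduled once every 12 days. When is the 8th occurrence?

The 8th occurrence is 7 intervals after the first: 7 × 12 = 84 days after 1 February 2066.
February has 28 days — 27 days to the end of February leaves 57.
March has 31 days (26 left).
26 days into April → 26 April 2066.

26 April 2066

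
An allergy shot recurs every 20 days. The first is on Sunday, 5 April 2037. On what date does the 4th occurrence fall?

The 4th occurrence is 3 intervals after the first: 3 × 20 = 60 days after 5 April 2037.
April has 30 days — 25 days to the end of April leaves 35.
May has 31 days (4 left).
4 days into June → 4 June 2037.

4 June 2037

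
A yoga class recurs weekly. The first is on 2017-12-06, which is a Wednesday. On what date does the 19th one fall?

2018-04-11

The 19th occurrence is 18 intervals after the first: 18 × 7 = 126 days after 2017-12-06.
December has 31 days — 25 days to the end of December leaves 101.
January has 31 days (70 left).
February has 28 days (42 left).
March has 31 days (11 left).
11 days into April → 2018-04-11.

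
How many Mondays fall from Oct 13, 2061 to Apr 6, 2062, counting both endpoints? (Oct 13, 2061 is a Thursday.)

25

Oct 13, 2061 is a Thursday; the first Monday on or after it is Oct 17, 2061 (4 days later).
From Oct 17, 2061 to Apr 6, 2062: 14 + 30 + 31 + 31 + 28 + 31 + 6 = 171 days (rest of Oct, Nov, Dec, Jan, Feb, Mar, Apr).
171 ÷ 7 = 24 full weeks with remainder 3, so 24 more Mondays after the first → 25.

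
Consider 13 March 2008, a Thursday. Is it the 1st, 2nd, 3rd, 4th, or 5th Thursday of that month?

2nd

Day 13 falls in week ⌈13/7⌉ of the month.
Days 1–7 hold the 1st Thursday, 8–14 the 2nd, 15–21 the 3rd, 22–28 the 4th, 29–31 the 5th.
13 is in the range for the 2nd.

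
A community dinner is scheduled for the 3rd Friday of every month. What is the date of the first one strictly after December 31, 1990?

January 18, 1991

December 1990 starts on a Saturday; its first Friday is the 7th, so the 3rd Friday is the 21st — December 21, 1990.
That is not after December 31, 1990, so look at January 1991.
January 1991 starts on a Tuesday; its first Friday is the 4th, so the 3rd Friday is the 18th — January 18, 1991.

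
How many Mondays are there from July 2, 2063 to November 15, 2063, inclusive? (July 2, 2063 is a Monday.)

20

July 2, 2063 is a Monday; the first Monday on or after it is July 2, 2063.
From July 2, 2063 to November 15, 2063: 29 + 31 + 30 + 31 + 15 = 136 days (rest of July, August, September, October, November).
136 ÷ 7 = 19 full weeks with remainder 3, so 19 more Mondays after the first → 20.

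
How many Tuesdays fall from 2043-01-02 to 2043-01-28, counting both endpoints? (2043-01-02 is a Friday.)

2043-01-02 is a Friday; the first Tuesday on or after it is 2043-01-06 (4 days later).
From 2043-01-06 to 2043-01-28 is 28 − 6 = 22 days.
22 ÷ 7 = 3 full weeks with remainder 1, so 3 more Tuesdays after the first → 4.

4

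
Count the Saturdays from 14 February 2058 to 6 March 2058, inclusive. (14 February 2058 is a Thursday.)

3

14 February 2058 is a Thursday; the first Saturday on or after it is 16 February 2058 (2 days later).
From 16 February 2058 to 6 March 2058: 12 + 6 = 18 days (rest of February, March).
18 ÷ 7 = 2 full weeks with remainder 4, so 2 more Saturdays after the first → 3.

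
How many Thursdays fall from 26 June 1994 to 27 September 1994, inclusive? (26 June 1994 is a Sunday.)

26 June 1994 is a Sunday; the first Thursday on or after it is 30 June 1994 (4 days later).
From 30 June 1994 to 27 September 1994: 0 + 31 + 31 + 27 = 89 days (rest of June, July, August, September).
89 ÷ 7 = 12 full weeks with remainder 5, so 12 more Thursdays after the first → 13.

13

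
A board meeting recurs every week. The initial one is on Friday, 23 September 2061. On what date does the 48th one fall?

18 August 2062

The 48th occurrence is 47 intervals after the first: 47 × 7 = 329 days after 23 September 2061.
September has 30 days — 7 days to the end of September leaves 322.
October has 31 days (291 left).
November has 30 days (261 left).
December has 31 days (230 left).
January has 31 days (199 left).
February has 28 days (171 left).
March has 31 days (140 left).
April has 30 days (110 left).
May has 31 days (79 left).
June has 30 days (49 left).
July has 31 days (18 left).
18 days into August → 18 August 2062.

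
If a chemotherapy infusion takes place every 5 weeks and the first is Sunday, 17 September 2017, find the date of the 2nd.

22 October 2017

The 2nd occurrence is 1 interval after the first: 1 × 35 = 35 days after 17 September 2017.
September has 30 days — 13 days to the end of September leaves 22.
22 days into October → 22 October 2017.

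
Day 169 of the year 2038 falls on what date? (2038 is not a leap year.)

Jun 18, 2038

Jan has 31 days (169 − 31 = 138 remain).
Feb has 28 days (138 − 28 = 110 remain).
Mar has 31 days (110 − 31 = 79 remain).
Apr has 30 days (79 − 30 = 49 remain).
May has 31 days (49 − 31 = 18 remain).
18 into Jun → Jun 18.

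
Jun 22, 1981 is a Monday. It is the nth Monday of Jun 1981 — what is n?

4th

Day 22 falls in week ⌈22/7⌉ of the month.
Days 1–7 hold the 1st Monday, 8–14 the 2nd, 15–21 the 3rd, 22–28 the 4th, 29–31 the 5th.
22 is in the range for the 4th.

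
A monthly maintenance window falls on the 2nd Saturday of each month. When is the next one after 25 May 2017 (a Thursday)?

10 June 2017

May 2017 starts on a Monday; its first Saturday is the 6th, so the 2nd Saturday is the 13th — 13 May 2017.
That is not after 25 May 2017, so look at June 2017.
June 2017 starts on a Thursday; its first Saturday is the 3rd, so the 2nd Saturday is the 10th — 10 June 2017.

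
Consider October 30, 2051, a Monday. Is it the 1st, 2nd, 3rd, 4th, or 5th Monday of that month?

5th

Day 30 falls in week ⌈30/7⌉ of the month.
Days 1–7 hold the 1st Monday, 8–14 the 2nd, 15–21 the 3rd, 22–28 the 4th, 29–31 the 5th.
30 is in the range for the 5th.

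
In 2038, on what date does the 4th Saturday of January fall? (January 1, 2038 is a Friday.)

January 2038 begins on a Friday, so the first Saturday is January 2 (1 day later).
The 4th Saturday is 3 weeks later: 2 + 21 = 23.

23 January 2038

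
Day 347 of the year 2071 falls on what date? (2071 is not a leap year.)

January has 31 days (347 − 31 = 316 remain).
February has 28 days (316 − 28 = 288 remain).
March has 31 days (288 − 31 = 257 remain).
April has 30 days (257 − 30 = 227 remain).
May has 31 days (227 − 31 = 196 remain).
June has 30 days (196 − 30 = 166 remain).
July has 31 days (166 − 31 = 135 remain).
August has 31 days (135 − 31 = 104 remain).
September has 30 days (104 − 30 = 74 remain).
October has 31 days (74 − 31 = 43 remain).
November has 30 days (43 − 30 = 13 remain).
13 into December → December 13.

2071-12-13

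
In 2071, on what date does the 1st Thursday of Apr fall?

Apr 2071 begins on a Wednesday, so the first Thursday is Apr 2 (1 day later).

Apr 2, 2071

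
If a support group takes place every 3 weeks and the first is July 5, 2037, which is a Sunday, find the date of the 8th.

The 8th occurrence is 7 intervals after the first: 7 × 21 = 147 days after July 5, 2037.
July has 31 days — 26 days to the end of July leaves 121.
August has 31 days (90 left).
September has 30 days (60 left).
October has 31 days (29 left).
29 days into November → November 29, 2037.

November 29, 2037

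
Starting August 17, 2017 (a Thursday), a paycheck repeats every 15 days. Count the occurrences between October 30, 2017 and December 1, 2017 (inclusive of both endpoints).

Occurrences land 15·i days after August 17, 2017 for i = 0, 1, 2, …
October 30, 2017 is 74 days after the start; 74 ÷ 15 = 4 remainder 14; since the remainder is 14, round up to i = 5. First occurrence in the window: #6 on October 31, 2017 (5×15 = 75 days in).
December 1, 2017 is 106 days after the start; 106 ÷ 15 = 7 remainder 1. Last occurrence in the window: #8 on November 30, 2017.
Occurrences #6 through #8: 3 in total.

3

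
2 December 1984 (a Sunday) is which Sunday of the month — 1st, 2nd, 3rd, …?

1st

Day 2 falls in week ⌈2/7⌉ of the month.
Days 1–7 hold the 1st Sunday, 8–14 the 2nd, 15–21 the 3rd, 22–28 the 4th, 29–31 the 5th.
2 is in the range for the 1st.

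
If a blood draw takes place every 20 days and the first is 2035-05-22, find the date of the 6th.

2035-08-30

The 6th occurrence is 5 intervals after the first: 5 × 20 = 100 days after 2035-05-22.
May has 31 days — 9 days to the end of May leaves 91.
June has 30 days (61 left).
July has 31 days (30 left).
30 days into August → 2035-08-30.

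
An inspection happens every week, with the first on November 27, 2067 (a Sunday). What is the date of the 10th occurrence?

January 29, 2068

The 10th occurrence is 9 intervals after the first: 9 × 7 = 63 days after November 27, 2067.
November has 30 days — 3 days to the end of November leaves 60.
December has 31 days (29 left).
29 days into January → January 29, 2068.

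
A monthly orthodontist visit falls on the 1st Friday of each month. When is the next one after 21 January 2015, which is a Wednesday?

6 February 2015

January 2015 starts on a Thursday, so its 1st Friday is 2 January 2015 (1 day in).
That is not after 21 January 2015, so look at February 2015.
February 2015 starts on a Sunday, so its 1st Friday is 6 February 2015 (5 days in).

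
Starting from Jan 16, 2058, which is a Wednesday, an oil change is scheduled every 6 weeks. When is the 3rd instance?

Apr 10, 2058

The 3rd occurrence is 2 intervals after the first: 2 × 42 = 84 days after Jan 16, 2058.
Jan has 31 days — 15 days to the end of Jan leaves 69.
Feb has 28 days (41 left).
Mar has 31 days (10 left).
10 days into Apr → Apr 10, 2058.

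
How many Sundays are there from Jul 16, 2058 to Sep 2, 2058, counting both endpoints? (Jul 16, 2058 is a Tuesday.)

Jul 16, 2058 is a Tuesday; the first Sunday on or after it is Jul 21, 2058 (5 days later).
From Jul 21, 2058 to Sep 2, 2058: 10 + 31 + 2 = 43 days (rest of Jul, Aug, Sep).
43 ÷ 7 = 6 full weeks with remainder 1, so 6 more Sundays after the first → 7.

7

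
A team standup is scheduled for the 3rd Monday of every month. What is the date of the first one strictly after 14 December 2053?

December 2053 starts on a Monday; its first Monday is the 1st, so the 3rd Monday is the 15th — 15 December 2053.
15 December 2053 is after 14 December 2053, so that is the next one.

15 December 2053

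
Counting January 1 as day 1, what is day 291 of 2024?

2024-10-17

January has 31 days (291 − 31 = 260 remain).
February has 29 days (260 − 29 = 231 remain).
March has 31 days (231 − 31 = 200 remain).
April has 30 days (200 − 30 = 170 remain).
May has 31 days (170 − 31 = 139 remain).
June has 30 days (139 − 30 = 109 remain).
July has 31 days (109 − 31 = 78 remain).
August has 31 days (78 − 31 = 47 remain).
September has 30 days (47 − 30 = 17 remain).
17 into October → October 17.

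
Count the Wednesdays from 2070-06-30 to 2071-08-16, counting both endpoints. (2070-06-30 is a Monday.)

2070-06-30 is a Monday; the first Wednesday on or after it is 2070-07-02 (2 days later).
From 2070-07-02 to 2071-08-16: 182 + 228 = 410 days (rest of 2070, to 2071-08-16 in 2071).
410 ÷ 7 = 58 full weeks with remainder 4, so 58 more Wednesdays after the first → 59.

59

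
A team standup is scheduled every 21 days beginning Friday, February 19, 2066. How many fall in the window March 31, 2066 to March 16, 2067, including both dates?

17

Occurrences land 21·i days after February 19, 2066 for i = 0, 1, 2, …
March 31, 2066 is 40 days after the start; 40 ÷ 21 = 1 remainder 19; since the remainder is 19, round up to i = 2. First occurrence in the window: #3 on April 2, 2066 (2×21 = 42 days in).
March 16, 2067 is 390 days after the start; 390 ÷ 21 = 18 remainder 12. Last occurrence in the window: #19 on March 4, 2067.
Occurrences #3 through #19: 17 in total.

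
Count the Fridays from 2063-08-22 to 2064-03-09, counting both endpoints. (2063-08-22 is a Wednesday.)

29

2063-08-22 is a Wednesday; the first Friday on or after it is 2063-08-24 (2 days later).
From 2063-08-24 to 2064-03-09: 7 + 30 + 31 + 30 + 31 + 31 + 29 + 9 = 198 days (rest of August, September, October, November, December, January, February, March).
198 ÷ 7 = 28 full weeks with remainder 2, so 28 more Fridays after the first → 29.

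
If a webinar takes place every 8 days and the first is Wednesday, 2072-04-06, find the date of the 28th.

2072-11-08

The 28th occurrence is 27 intervals after the first: 27 × 8 = 216 days after 2072-04-06.
April has 30 days — 24 days to the end of April leaves 192.
May has 31 days (161 left).
June has 30 days (131 left).
July has 31 days (100 left).
August has 31 days (69 left).
September has 30 days (39 left).
October has 31 days (8 left).
8 days into November → 2072-11-08.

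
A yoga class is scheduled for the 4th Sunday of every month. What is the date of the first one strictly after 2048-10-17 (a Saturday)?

2048-10-25

October 2048 starts on a Thursday; its first Sunday is the 4th, so the 4th Sunday is the 25th — 2048-10-25.
2048-10-25 is after 2048-10-17, so that is the next one.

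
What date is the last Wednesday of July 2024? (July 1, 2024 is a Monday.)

July 31, 2024

July 2024 begins on a Monday, so the first Wednesday is July 3 (2 days later).
July 2024 has 31 days. Adding weeks: 3, 10, 17, 24, 31 — the last one ≤ 31 is the 31st.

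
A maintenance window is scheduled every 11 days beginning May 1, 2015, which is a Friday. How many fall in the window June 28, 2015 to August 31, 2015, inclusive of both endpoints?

6

Occurrences land 11·i days after May 1, 2015 for i = 0, 1, 2, …
June 28, 2015 is 58 days after the start; 58 ÷ 11 = 5 remainder 3; since the remainder is 3, round up to i = 6. First occurrence in the window: #7 on July 6, 2015 (6×11 = 66 days in).
August 31, 2015 is 122 days after the start; 122 ÷ 11 = 11 remainder 1. Last occurrence in the window: #12 on August 30, 2015.
Occurrences #7 through #12: 6 in total.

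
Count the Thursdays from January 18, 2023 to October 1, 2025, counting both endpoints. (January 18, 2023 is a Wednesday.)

January 18, 2023 is a Wednesday; the first Thursday on or after it is January 19, 2023 (1 day later).
From January 19, 2023 to October 1, 2025: 346 + 366 + 274 = 986 days (rest of 2023, 2024, to October 1, 2025 in 2025).
986 ÷ 7 = 140 full weeks with remainder 6, so 140 more Thursdays after the first → 141.

141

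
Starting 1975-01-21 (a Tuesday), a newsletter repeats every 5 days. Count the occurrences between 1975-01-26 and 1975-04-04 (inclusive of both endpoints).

14

Occurrences land 5·i days after 1975-01-21 for i = 0, 1, 2, …
1975-01-26 is 5 days after the start; 5 ÷ 5 = 1 remainder 0. First occurrence in the window: #2 on 1975-01-26 (1×5 = 5 days in).
1975-04-04 is 73 days after the start; 73 ÷ 5 = 14 remainder 3. Last occurrence in the window: #15 on 1975-04-01.
Occurrences #2 through #15: 14 in total.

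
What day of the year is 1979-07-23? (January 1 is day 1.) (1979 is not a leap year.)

204

Days in months before July: 31 + 28 + 31 + 30 + 31 + 30 = 181.
Plus 23 days into July → day 204.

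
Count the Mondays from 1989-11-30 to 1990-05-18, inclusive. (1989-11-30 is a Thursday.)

24

1989-11-30 is a Thursday; the first Monday on or after it is 1989-12-04 (4 days later).
From 1989-12-04 to 1990-05-18: 27 + 31 + 28 + 31 + 30 + 18 = 165 days (rest of December, January, February, March, April, May).
165 ÷ 7 = 23 full weeks with remainder 4, so 23 more Mondays after the first → 24.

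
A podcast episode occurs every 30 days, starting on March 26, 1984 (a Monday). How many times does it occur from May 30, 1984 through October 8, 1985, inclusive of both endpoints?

Occurrences land 30·i days after March 26, 1984 for i = 0, 1, 2, …
May 30, 1984 is 65 days after the start; 65 ÷ 30 = 2 remainder 5; since the remainder is 5, round up to i = 3. First occurrence in the window: #4 on June 24, 1984 (3×30 = 90 days in).
October 8, 1985 is 561 days after the start; 561 ÷ 30 = 18 remainder 21. Last occurrence in the window: #19 on September 17, 1985.
Occurrences #4 through #19: 16 in total.

16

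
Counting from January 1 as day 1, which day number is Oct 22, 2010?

295

Days in months before Oct: 31 + 28 + 31 + 30 + 31 + 30 + 31 + 31 + 30 = 273.
Plus 22 days into Oct → day 295.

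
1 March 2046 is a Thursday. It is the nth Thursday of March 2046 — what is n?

Day 1 falls in week ⌈1/7⌉ of the month.
Days 1–7 hold the 1st Thursday, 8–14 the 2nd, 15–21 the 3rd, 22–28 the 4th, 29–31 the 5th.
1 is in the range for the 1st.

1st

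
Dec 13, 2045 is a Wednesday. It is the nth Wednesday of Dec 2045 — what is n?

2nd

Day 13 falls in week ⌈13/7⌉ of the month.
Days 1–7 hold the 1st Wednesday, 8–14 the 2nd, 15–21 the 3rd, 22–28 the 4th, 29–31 the 5th.
13 is in the range for the 2nd.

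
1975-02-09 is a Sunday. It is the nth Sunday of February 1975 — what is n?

2nd

Day 9 falls in week ⌈9/7⌉ of the month.
Days 1–7 hold the 1st Sunday, 8–14 the 2nd, 15–21 the 3rd, 22–28 the 4th, 29–31 the 5th.
9 is in the range for the 2nd.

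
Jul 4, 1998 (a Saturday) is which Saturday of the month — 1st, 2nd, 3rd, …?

Day 4 falls in week ⌈4/7⌉ of the month.
Days 1–7 hold the 1st Saturday, 8–14 the 2nd, 15–21 the 3rd, 22–28 the 4th, 29–31 the 5th.
4 is in the range for the 1st.

1st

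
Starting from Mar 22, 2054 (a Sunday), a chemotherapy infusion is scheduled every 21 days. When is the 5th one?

Jun 14, 2054

The 5th occurrence is 4 intervals after the first: 4 × 21 = 84 days after Mar 22, 2054.
Mar has 31 days — 9 days to the end of Mar leaves 75.
Apr has 30 days (45 left).
May has 31 days (14 left).
14 days into Jun → Jun 14, 2054.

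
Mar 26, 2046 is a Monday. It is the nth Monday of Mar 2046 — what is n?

Day 26 falls in week ⌈26/7⌉ of the month.
Days 1–7 hold the 1st Monday, 8–14 the 2nd, 15–21 the 3rd, 22–28 the 4th, 29–31 the 5th.
26 is in the range for the 4th.

4th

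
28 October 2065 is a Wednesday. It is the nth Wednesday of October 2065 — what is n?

Day 28 falls in week ⌈28/7⌉ of the month.
Days 1–7 hold the 1st Wednesday, 8–14 the 2nd, 15–21 the 3rd, 22–28 the 4th, 29–31 the 5th.
28 is in the range for the 4th.

4th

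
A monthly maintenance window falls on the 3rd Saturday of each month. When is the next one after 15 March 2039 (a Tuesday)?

19 March 2039

March 2039 starts on a Tuesday; its first Saturday is the 5th, so the 3rd Saturday is the 19th — 19 March 2039.
19 March 2039 is after 15 March 2039, so that is the next one.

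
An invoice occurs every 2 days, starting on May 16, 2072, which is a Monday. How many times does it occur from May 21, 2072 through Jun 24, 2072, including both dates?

17

Occurrences land 2·i days after May 16, 2072 for i = 0, 1, 2, …
May 21, 2072 is 5 days after the start; 5 ÷ 2 = 2 remainder 1; since the remainder is 1, round up to i = 3. First occurrence in the window: #4 on May 22, 2072 (3×2 = 6 days in).
Jun 24, 2072 is 39 days after the start; 39 ÷ 2 = 19 remainder 1. Last occurrence in the window: #20 on Jun 23, 2072.
Occurrences #4 through #20: 17 in total.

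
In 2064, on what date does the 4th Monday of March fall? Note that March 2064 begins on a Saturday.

March 2064 begins on a Saturday, so the first Monday is March 3 (2 days later).
The 4th Monday is 3 weeks later: 3 + 21 = 24.

2064-03-24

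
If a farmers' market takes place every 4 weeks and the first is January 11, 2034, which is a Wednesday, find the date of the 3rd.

The 3rd occurrence is 2 intervals after the first: 2 × 28 = 56 days after January 11, 2034.
January has 31 days — 20 days to the end of January leaves 36.
February has 28 days (8 left).
8 days into March → March 8, 2034.

March 8, 2034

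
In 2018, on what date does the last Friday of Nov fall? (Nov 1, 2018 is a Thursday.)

Nov 2018 begins on a Thursday, so the first Friday is Nov 2 (1 day later).
Nov 2018 has 30 days. Adding weeks: 2, 9, 16, 23, 30 — the last one ≤ 30 is the 30th.

Nov 30, 2018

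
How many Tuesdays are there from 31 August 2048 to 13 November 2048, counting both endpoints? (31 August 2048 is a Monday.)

31 August 2048 is a Monday; the first Tuesday on or after it is 1 September 2048 (1 day later).
From 1 September 2048 to 13 November 2048: 29 + 31 + 13 = 73 days (rest of September, October, November).
73 ÷ 7 = 10 full weeks with remainder 3, so 10 more Tuesdays after the first → 11.

11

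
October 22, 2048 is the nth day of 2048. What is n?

296

Days in months before October: 31 + 29 + 31 + 30 + 31 + 30 + 31 + 31 + 30 = 274.
Plus 22 days into October → day 296.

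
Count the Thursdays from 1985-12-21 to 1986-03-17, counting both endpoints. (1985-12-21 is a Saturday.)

12

1985-12-21 is a Saturday; the first Thursday on or after it is 1985-12-26 (5 days later).
From 1985-12-26 to 1986-03-17: 5 + 31 + 28 + 17 = 81 days (rest of December, January, February, March).
81 ÷ 7 = 11 full weeks with remainder 4, so 11 more Thursdays after the first → 12.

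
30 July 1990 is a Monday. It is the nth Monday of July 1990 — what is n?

Day 30 falls in week ⌈30/7⌉ of the month.
Days 1–7 hold the 1st Monday, 8–14 the 2nd, 15–21 the 3rd, 22–28 the 4th, 29–31 the 5th.
30 is in the range for the 5th.

5th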